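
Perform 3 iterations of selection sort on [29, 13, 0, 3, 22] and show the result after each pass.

Pass 1: Select minimum 0 at index 2, swap -> [0, 13, 29, 3, 22]
Pass 2: Select minimum 3 at index 3, swap -> [0, 3, 29, 13, 22]
Pass 3: Select minimum 13 at index 3, swap -> [0, 3, 13, 29, 22]


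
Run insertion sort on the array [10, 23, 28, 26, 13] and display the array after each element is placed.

First element 10 is already 'sorted'
Insert 23: shifted 0 elements -> [10, 23, 28, 26, 13]
Insert 28: shifted 0 elements -> [10, 23, 28, 26, 13]
Insert 26: shifted 1 elements -> [10, 23, 26, 28, 13]
Insert 13: shifted 3 elements -> [10, 13, 23, 26, 28]


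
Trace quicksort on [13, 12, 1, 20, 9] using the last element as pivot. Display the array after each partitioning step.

Partition 1: pivot=9 at index 1 -> [1, 9, 13, 20, 12]
Partition 2: pivot=12 at index 2 -> [1, 9, 12, 20, 13]
Partition 3: pivot=13 at index 3 -> [1, 9, 12, 13, 20]


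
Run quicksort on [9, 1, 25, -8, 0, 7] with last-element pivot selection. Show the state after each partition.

Partition 1: pivot=7 at index 3 -> [1, -8, 0, 7, 25, 9]
Partition 2: pivot=0 at index 1 -> [-8, 0, 1, 7, 25, 9]
Partition 3: pivot=9 at index 4 -> [-8, 0, 1, 7, 9, 25]


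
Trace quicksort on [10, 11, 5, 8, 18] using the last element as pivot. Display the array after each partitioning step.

Partition 1: pivot=18 at index 4 -> [10, 11, 5, 8, 18]
Partition 2: pivot=8 at index 1 -> [5, 8, 10, 11, 18]
Partition 3: pivot=11 at index 3 -> [5, 8, 10, 11, 18]


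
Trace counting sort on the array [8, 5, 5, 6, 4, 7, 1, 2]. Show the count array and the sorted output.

Count array: [0, 1, 1, 0, 1, 2, 1, 1, 1]
(count[i] = number of elements equal to i)
Cumulative count: [0, 1, 2, 2, 3, 5, 6, 7, 8]
Sorted: [1, 2, 4, 5, 5, 6, 7, 8]


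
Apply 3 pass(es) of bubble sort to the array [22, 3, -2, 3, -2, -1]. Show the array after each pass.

After pass 1: [3, -2, 3, -2, -1, 22] (5 swaps)
After pass 2: [-2, 3, -2, -1, 3, 22] (3 swaps)
After pass 3: [-2, -2, -1, 3, 3, 22] (2 swaps)
Total swaps: 10


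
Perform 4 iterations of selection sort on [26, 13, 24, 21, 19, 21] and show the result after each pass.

Pass 1: Select minimum 13 at index 1, swap -> [13, 26, 24, 21, 19, 21]
Pass 2: Select minimum 19 at index 4, swap -> [13, 19, 24, 21, 26, 21]
Pass 3: Select minimum 21 at index 3, swap -> [13, 19, 21, 24, 26, 21]
Pass 4: Select minimum 21 at index 5, swap -> [13, 19, 21, 21, 26, 24]


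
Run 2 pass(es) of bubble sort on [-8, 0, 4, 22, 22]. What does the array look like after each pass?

After pass 1: [-8, 0, 4, 22, 22] (0 swaps)
After pass 2: [-8, 0, 4, 22, 22] (0 swaps)
Total swaps: 0


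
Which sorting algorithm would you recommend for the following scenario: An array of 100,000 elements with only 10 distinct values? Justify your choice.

Best choice: 3-way quicksort or Counting sort
Reason: 3-way (Dutch national flag) partitioning groups every copy of the pivot together, so with only d=10 distinct keys quicksort finishes in O(n log d) expected time, which is effectively linear; counting sort runs in O(n + k) where k is the size of the key range (not the number of distinct values), so it is linear when the 10 values are integers drawn from a small known range


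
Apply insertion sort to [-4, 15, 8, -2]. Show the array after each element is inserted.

First element -4 is already 'sorted'
Insert 15: shifted 0 elements -> [-4, 15, 8, -2]
Insert 8: shifted 1 elements -> [-4, 8, 15, -2]
Insert -2: shifted 2 elements -> [-4, -2, 8, 15]


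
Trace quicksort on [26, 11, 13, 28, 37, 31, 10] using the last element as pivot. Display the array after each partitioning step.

Partition 1: pivot=10 at index 0 -> [10, 11, 13, 28, 37, 31, 26]
Partition 2: pivot=26 at index 3 -> [10, 11, 13, 26, 37, 31, 28]
Partition 3: pivot=13 at index 2 -> [10, 11, 13, 26, 37, 31, 28]
Partition 4: pivot=28 at index 4 -> [10, 11, 13, 26, 28, 31, 37]
Partition 5: pivot=37 at index 6 -> [10, 11, 13, 26, 28, 31, 37]


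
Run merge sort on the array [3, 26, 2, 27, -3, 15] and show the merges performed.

Divide and conquer:
  Merge [26] + [2] -> [2, 26]
  Merge [3] + [2, 26] -> [2, 3, 26]
  Merge [-3] + [15] -> [-3, 15]
  Merge [27] + [-3, 15] -> [-3, 15, 27]
  Merge [2, 3, 26] + [-3, 15, 27] -> [-3, 2, 3, 15, 26, 27]


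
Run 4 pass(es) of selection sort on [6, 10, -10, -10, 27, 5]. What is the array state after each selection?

Pass 1: Select minimum -10 at index 2, swap -> [-10, 10, 6, -10, 27, 5]
Pass 2: Select minimum -10 at index 3, swap -> [-10, -10, 6, 10, 27, 5]
Pass 3: Select minimum 5 at index 5, swap -> [-10, -10, 5, 10, 27, 6]
Pass 4: Select minimum 6 at index 5, swap -> [-10, -10, 5, 6, 27, 10]


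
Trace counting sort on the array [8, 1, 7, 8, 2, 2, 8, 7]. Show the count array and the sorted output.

Count array: [0, 1, 2, 0, 0, 0, 0, 2, 3]
(count[i] = number of elements equal to i)
Cumulative count: [0, 1, 3, 3, 3, 3, 3, 5, 8]
Sorted: [1, 2, 2, 7, 7, 8, 8, 8]


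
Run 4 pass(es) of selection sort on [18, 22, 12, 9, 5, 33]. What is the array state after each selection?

Pass 1: Select minimum 5 at index 4, swap -> [5, 22, 12, 9, 18, 33]
Pass 2: Select minimum 9 at index 3, swap -> [5, 9, 12, 22, 18, 33]
Pass 3: Select minimum 12 at index 2, swap -> [5, 9, 12, 22, 18, 33]
Pass 4: Select minimum 18 at index 4, swap -> [5, 9, 12, 18, 22, 33]


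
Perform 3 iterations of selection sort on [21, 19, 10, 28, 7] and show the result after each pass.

Pass 1: Select minimum 7 at index 4, swap -> [7, 19, 10, 28, 21]
Pass 2: Select minimum 10 at index 2, swap -> [7, 10, 19, 28, 21]
Pass 3: Select minimum 19 at index 2, swap -> [7, 10, 19, 28, 21]


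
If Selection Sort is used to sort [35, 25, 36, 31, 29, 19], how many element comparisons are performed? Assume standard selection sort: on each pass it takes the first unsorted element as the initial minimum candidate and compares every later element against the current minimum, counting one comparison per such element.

Pass 1: scan indices 1..5 for the minimum = 5 comparison(s); min is 19, place at index 0 -> [19, 25, 36, 31, 29, 35]
Pass 2: scan indices 2..5 for the minimum = 4 comparison(s); min is 25, place at index 1 -> [19, 25, 36, 31, 29, 35]
Pass 3: scan indices 3..5 for the minimum = 3 comparison(s); min is 29, place at index 2 -> [19, 25, 29, 31, 36, 35]
Pass 4: scan indices 4..5 for the minimum = 2 comparison(s); min is 31, place at index 3 -> [19, 25, 29, 31, 36, 35]
Pass 5: scan indices 5..5 for the minimum = 1 comparison(s); min is 35, place at index 4 -> [19, 25, 29, 31, 35, 36]
Selection sort always scans the whole unsorted suffix, so the count is (n-1) + (n-2) + ... + 1 = n(n-1)/2 = 6*5/2 = 15 regardless of the input order.
Total comparisons: 5 + 4 + 3 + 2 + 1 = 15


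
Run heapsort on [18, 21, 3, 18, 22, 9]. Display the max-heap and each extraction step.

Build heap: [22, 21, 9, 18, 18, 3]
Extract 22: [21, 18, 9, 3, 18, 22]
Extract 21: [18, 18, 9, 3, 21, 22]
Extract 18: [18, 3, 9, 18, 21, 22]
Extract 18: [9, 3, 18, 18, 21, 22]
Extract 9: [3, 9, 18, 18, 21, 22]


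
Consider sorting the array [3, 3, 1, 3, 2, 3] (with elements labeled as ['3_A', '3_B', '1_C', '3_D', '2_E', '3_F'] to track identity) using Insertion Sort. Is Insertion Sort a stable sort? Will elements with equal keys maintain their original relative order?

Trace Insertion Sort on the labeled array (the key is the number; the letter only tracks identity):
  Insert 3_B at index 1: [3_A, 3_B, 1_C, 3_D, 2_E, 3_F]
  Insert 1_C at index 0: [1_C, 3_A, 3_B, 3_D, 2_E, 3_F]
  Insert 3_D at index 3: [1_C, 3_A, 3_B, 3_D, 2_E, 3_F]
  Insert 2_E at index 1: [1_C, 2_E, 3_A, 3_B, 3_D, 3_F]
  Insert 3_F at index 5: [1_C, 2_E, 3_A, 3_B, 3_D, 3_F]
Final order: [1_C, 2_E, 3_A, 3_B, 3_D, 3_F]
Equal keys:
  value 3: originally 3_A, 3_B, 3_D, 3_F; after sorting 3_A, 3_B, 3_D, 3_F -> order preserved
All equal keys kept their original relative order. Insertion Sort is stable: elements are shifted only while they are strictly greater than the key, so a key is inserted after any equal elements already placed.
Answer: Stable


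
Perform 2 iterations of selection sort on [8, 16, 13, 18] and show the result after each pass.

Pass 1: Select minimum 8 at index 0, swap -> [8, 16, 13, 18]
Pass 2: Select minimum 13 at index 2, swap -> [8, 13, 16, 18]


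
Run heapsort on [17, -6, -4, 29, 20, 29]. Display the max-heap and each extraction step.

Build heap: [29, 20, 29, -6, 17, -4]
Extract 29: [29, 20, -4, -6, 17, 29]
Extract 29: [20, 17, -4, -6, 29, 29]
Extract 20: [17, -6, -4, 20, 29, 29]
Extract 17: [-4, -6, 17, 20, 29, 29]
Extract -4: [-6, -4, 17, 20, 29, 29]


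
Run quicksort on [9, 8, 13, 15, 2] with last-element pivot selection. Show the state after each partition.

Partition 1: pivot=2 at index 0 -> [2, 8, 13, 15, 9]
Partition 2: pivot=9 at index 2 -> [2, 8, 9, 15, 13]
Partition 3: pivot=13 at index 3 -> [2, 8, 9, 13, 15]


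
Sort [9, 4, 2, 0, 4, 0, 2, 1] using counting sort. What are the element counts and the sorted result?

Count array: [2, 1, 2, 0, 2, 0, 0, 0, 0, 1]
(count[i] = number of elements equal to i)
Cumulative count: [2, 3, 5, 5, 7, 7, 7, 7, 7, 8]
Sorted: [0, 0, 1, 2, 2, 4, 4, 9]


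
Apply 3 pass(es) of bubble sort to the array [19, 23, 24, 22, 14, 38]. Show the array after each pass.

After pass 1: [19, 23, 22, 14, 24, 38] (2 swaps)
After pass 2: [19, 22, 14, 23, 24, 38] (2 swaps)
After pass 3: [19, 14, 22, 23, 24, 38] (1 swaps)
Total swaps: 5


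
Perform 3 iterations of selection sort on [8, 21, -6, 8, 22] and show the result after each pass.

Pass 1: Select minimum -6 at index 2, swap -> [-6, 21, 8, 8, 22]
Pass 2: Select minimum 8 at index 2, swap -> [-6, 8, 21, 8, 22]
Pass 3: Select minimum 8 at index 3, swap -> [-6, 8, 8, 21, 22]


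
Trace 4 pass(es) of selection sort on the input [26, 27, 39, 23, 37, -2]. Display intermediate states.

Pass 1: Select minimum -2 at index 5, swap -> [-2, 27, 39, 23, 37, 26]
Pass 2: Select minimum 23 at index 3, swap -> [-2, 23, 39, 27, 37, 26]
Pass 3: Select minimum 26 at index 5, swap -> [-2, 23, 26, 27, 37, 39]
Pass 4: Select minimum 27 at index 3, swap -> [-2, 23, 26, 27, 37, 39]


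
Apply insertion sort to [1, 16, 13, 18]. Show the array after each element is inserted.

First element 1 is already 'sorted'
Insert 16: shifted 0 elements -> [1, 16, 13, 18]
Insert 13: shifted 1 elements -> [1, 13, 16, 18]
Insert 18: shifted 0 elements -> [1, 13, 16, 18]


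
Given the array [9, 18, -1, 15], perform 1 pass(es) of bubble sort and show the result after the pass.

After pass 1: [9, -1, 15, 18] (2 swaps)
Total swaps: 2


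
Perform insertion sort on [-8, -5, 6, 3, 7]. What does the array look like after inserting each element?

First element -8 is already 'sorted'
Insert -5: shifted 0 elements -> [-8, -5, 6, 3, 7]
Insert 6: shifted 0 elements -> [-8, -5, 6, 3, 7]
Insert 3: shifted 1 elements -> [-8, -5, 3, 6, 7]
Insert 7: shifted 0 elements -> [-8, -5, 3, 6, 7]


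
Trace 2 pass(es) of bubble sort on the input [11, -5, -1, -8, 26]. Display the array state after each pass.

After pass 1: [-5, -1, -8, 11, 26] (3 swaps)
After pass 2: [-5, -8, -1, 11, 26] (1 swaps)
Total swaps: 4


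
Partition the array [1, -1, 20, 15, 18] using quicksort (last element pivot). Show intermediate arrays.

Partition 1: pivot=18 at index 3 -> [1, -1, 15, 18, 20]
Partition 2: pivot=15 at index 2 -> [1, -1, 15, 18, 20]
Partition 3: pivot=-1 at index 0 -> [-1, 1, 15, 18, 20]


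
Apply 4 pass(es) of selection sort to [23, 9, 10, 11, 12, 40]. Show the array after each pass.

Pass 1: Select minimum 9 at index 1, swap -> [9, 23, 10, 11, 12, 40]
Pass 2: Select minimum 10 at index 2, swap -> [9, 10, 23, 11, 12, 40]
Pass 3: Select minimum 11 at index 3, swap -> [9, 10, 11, 23, 12, 40]
Pass 4: Select minimum 12 at index 4, swap -> [9, 10, 11, 12, 23, 40]


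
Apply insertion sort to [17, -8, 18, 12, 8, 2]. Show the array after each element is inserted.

First element 17 is already 'sorted'
Insert -8: shifted 1 elements -> [-8, 17, 18, 12, 8, 2]
Insert 18: shifted 0 elements -> [-8, 17, 18, 12, 8, 2]
Insert 12: shifted 2 elements -> [-8, 12, 17, 18, 8, 2]
Insert 8: shifted 3 elements -> [-8, 8, 12, 17, 18, 2]
Insert 2: shifted 4 elements -> [-8, 2, 8, 12, 17, 18]


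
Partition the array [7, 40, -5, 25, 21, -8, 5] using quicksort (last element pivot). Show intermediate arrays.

Partition 1: pivot=5 at index 2 -> [-5, -8, 5, 25, 21, 40, 7]
Partition 2: pivot=-8 at index 0 -> [-8, -5, 5, 25, 21, 40, 7]
Partition 3: pivot=7 at index 3 -> [-8, -5, 5, 7, 21, 40, 25]
Partition 4: pivot=25 at index 5 -> [-8, -5, 5, 7, 21, 25, 40]


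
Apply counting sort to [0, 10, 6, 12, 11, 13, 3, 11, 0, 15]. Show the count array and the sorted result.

Count array: [2, 0, 0, 1, 0, 0, 1, 0, 0, 0, 1, 2, 1, 1, 0, 1]
(count[i] = number of elements equal to i)
Cumulative count: [2, 2, 2, 3, 3, 3, 4, 4, 4, 4, 5, 7, 8, 9, 9, 10]
Sorted: [0, 0, 3, 6, 10, 11, 11, 12, 13, 15]


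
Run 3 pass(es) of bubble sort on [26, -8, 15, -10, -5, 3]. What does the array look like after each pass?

After pass 1: [-8, 15, -10, -5, 3, 26] (5 swaps)
After pass 2: [-8, -10, -5, 3, 15, 26] (3 swaps)
After pass 3: [-10, -8, -5, 3, 15, 26] (1 swaps)
Total swaps: 9


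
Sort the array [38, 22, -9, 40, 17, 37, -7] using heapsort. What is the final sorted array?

Build heap: [40, 38, 37, 22, 17, -9, -7]
Extract 40: [38, 22, 37, -7, 17, -9, 40]
Extract 38: [37, 22, -9, -7, 17, 38, 40]
Extract 37: [22, 17, -9, -7, 37, 38, 40]
Extract 22: [17, -7, -9, 22, 37, 38, 40]
Extract 17: [-7, -9, 17, 22, 37, 38, 40]
Extract -7: [-9, -7, 17, 22, 37, 38, 40]


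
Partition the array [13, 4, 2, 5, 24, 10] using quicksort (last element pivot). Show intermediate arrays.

Partition 1: pivot=10 at index 3 -> [4, 2, 5, 10, 24, 13]
Partition 2: pivot=5 at index 2 -> [4, 2, 5, 10, 24, 13]
Partition 3: pivot=2 at index 0 -> [2, 4, 5, 10, 24, 13]
Partition 4: pivot=13 at index 4 -> [2, 4, 5, 10, 13, 24]


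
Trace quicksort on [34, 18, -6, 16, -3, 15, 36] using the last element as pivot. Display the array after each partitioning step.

Partition 1: pivot=36 at index 6 -> [34, 18, -6, 16, -3, 15, 36]
Partition 2: pivot=15 at index 2 -> [-6, -3, 15, 16, 18, 34, 36]
Partition 3: pivot=-3 at index 1 -> [-6, -3, 15, 16, 18, 34, 36]
Partition 4: pivot=34 at index 5 -> [-6, -3, 15, 16, 18, 34, 36]
Partition 5: pivot=18 at index 4 -> [-6, -3, 15, 16, 18, 34, 36]


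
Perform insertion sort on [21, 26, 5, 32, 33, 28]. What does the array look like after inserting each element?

First element 21 is already 'sorted'
Insert 26: shifted 0 elements -> [21, 26, 5, 32, 33, 28]
Insert 5: shifted 2 elements -> [5, 21, 26, 32, 33, 28]
Insert 32: shifted 0 elements -> [5, 21, 26, 32, 33, 28]
Insert 33: shifted 0 elements -> [5, 21, 26, 32, 33, 28]
Insert 28: shifted 2 elements -> [5, 21, 26, 28, 32, 33]


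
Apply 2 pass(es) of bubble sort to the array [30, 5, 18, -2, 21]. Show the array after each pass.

After pass 1: [5, 18, -2, 21, 30] (4 swaps)
After pass 2: [5, -2, 18, 21, 30] (1 swaps)
Total swaps: 5


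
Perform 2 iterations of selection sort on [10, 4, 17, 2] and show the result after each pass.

Pass 1: Select minimum 2 at index 3, swap -> [2, 4, 17, 10]
Pass 2: Select minimum 4 at index 1, swap -> [2, 4, 17, 10]


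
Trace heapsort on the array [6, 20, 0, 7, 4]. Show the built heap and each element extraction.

Build heap: [20, 7, 0, 6, 4]
Extract 20: [7, 6, 0, 4, 20]
Extract 7: [6, 4, 0, 7, 20]
Extract 6: [4, 0, 6, 7, 20]
Extract 4: [0, 4, 6, 7, 20]


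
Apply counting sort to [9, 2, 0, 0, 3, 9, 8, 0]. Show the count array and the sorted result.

Count array: [3, 0, 1, 1, 0, 0, 0, 0, 1, 2]
(count[i] = number of elements equal to i)
Cumulative count: [3, 3, 4, 5, 5, 5, 5, 5, 6, 8]
Sorted: [0, 0, 0, 2, 3, 8, 9, 9]


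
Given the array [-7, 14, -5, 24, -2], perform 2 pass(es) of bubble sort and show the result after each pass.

After pass 1: [-7, -5, 14, -2, 24] (2 swaps)
After pass 2: [-7, -5, -2, 14, 24] (1 swaps)
Total swaps: 3


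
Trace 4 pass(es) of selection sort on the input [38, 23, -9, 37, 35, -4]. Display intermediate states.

Pass 1: Select minimum -9 at index 2, swap -> [-9, 23, 38, 37, 35, -4]
Pass 2: Select minimum -4 at index 5, swap -> [-9, -4, 38, 37, 35, 23]
Pass 3: Select minimum 23 at index 5, swap -> [-9, -4, 23, 37, 35, 38]
Pass 4: Select minimum 35 at index 4, swap -> [-9, -4, 23, 35, 37, 38]


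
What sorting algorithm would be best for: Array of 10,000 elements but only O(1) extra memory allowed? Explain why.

Best choice: Heapsort
Reason: Heapsort rearranges the array in place using O(1) auxiliary space and still guarantees O(n log n) time; quicksort partitions in place but needs Theta(log n) stack space for recursion (O(n) in the worst case), and mergesort requires O(n) auxiliary space


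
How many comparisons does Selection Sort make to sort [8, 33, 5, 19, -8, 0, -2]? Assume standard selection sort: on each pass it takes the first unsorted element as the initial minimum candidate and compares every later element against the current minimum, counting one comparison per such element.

Pass 1: scan indices 1..6 for the minimum = 6 comparison(s); min is -8, place at index 0 -> [-8, 33, 5, 19, 8, 0, -2]
Pass 2: scan indices 2..6 for the minimum = 5 comparison(s); min is -2, place at index 1 -> [-8, -2, 5, 19, 8, 0, 33]
Pass 3: scan indices 3..6 for the minimum = 4 comparison(s); min is 0, place at index 2 -> [-8, -2, 0, 19, 8, 5, 33]
Pass 4: scan indices 4..6 for the minimum = 3 comparison(s); min is 5, place at index 3 -> [-8, -2, 0, 5, 8, 19, 33]
Pass 5: scan indices 5..6 for the minimum = 2 comparison(s); min is 8, place at index 4 -> [-8, -2, 0, 5, 8, 19, 33]
Pass 6: scan indices 6..6 for the minimum = 1 comparison(s); min is 19, place at index 5 -> [-8, -2, 0, 5, 8, 19, 33]
Selection sort always scans the whole unsorted suffix, so the count is (n-1) + (n-2) + ... + 1 = n(n-1)/2 = 7*6/2 = 21 regardless of the input order.
Total comparisons: 6 + 5 + 4 + 3 + 2 + 1 = 21


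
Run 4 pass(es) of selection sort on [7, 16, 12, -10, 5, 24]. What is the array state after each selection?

Pass 1: Select minimum -10 at index 3, swap -> [-10, 16, 12, 7, 5, 24]
Pass 2: Select minimum 5 at index 4, swap -> [-10, 5, 12, 7, 16, 24]
Pass 3: Select minimum 7 at index 3, swap -> [-10, 5, 7, 12, 16, 24]
Pass 4: Select minimum 12 at index 3, swap -> [-10, 5, 7, 12, 16, 24]


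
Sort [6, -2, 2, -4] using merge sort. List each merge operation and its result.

Divide and conquer:
  Merge [6] + [-2] -> [-2, 6]
  Merge [2] + [-4] -> [-4, 2]
  Merge [-2, 6] + [-4, 2] -> [-4, -2, 2, 6]


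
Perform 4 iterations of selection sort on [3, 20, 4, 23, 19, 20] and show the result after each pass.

Pass 1: Select minimum 3 at index 0, swap -> [3, 20, 4, 23, 19, 20]
Pass 2: Select minimum 4 at index 2, swap -> [3, 4, 20, 23, 19, 20]
Pass 3: Select minimum 19 at index 4, swap -> [3, 4, 19, 23, 20, 20]
Pass 4: Select minimum 20 at index 4, swap -> [3, 4, 19, 20, 23, 20]


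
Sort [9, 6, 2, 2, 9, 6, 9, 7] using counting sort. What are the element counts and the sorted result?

Count array: [0, 0, 2, 0, 0, 0, 2, 1, 0, 3]
(count[i] = number of elements equal to i)
Cumulative count: [0, 0, 2, 2, 2, 2, 4, 5, 5, 8]
Sorted: [2, 2, 6, 6, 7, 9, 9, 9]


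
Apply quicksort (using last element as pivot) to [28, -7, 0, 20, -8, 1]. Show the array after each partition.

Partition 1: pivot=1 at index 3 -> [-7, 0, -8, 1, 28, 20]
Partition 2: pivot=-8 at index 0 -> [-8, 0, -7, 1, 28, 20]
Partition 3: pivot=-7 at index 1 -> [-8, -7, 0, 1, 28, 20]
Partition 4: pivot=20 at index 4 -> [-8, -7, 0, 1, 20, 28]


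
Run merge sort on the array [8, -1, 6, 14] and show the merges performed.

Divide and conquer:
  Merge [8] + [-1] -> [-1, 8]
  Merge [6] + [14] -> [6, 14]
  Merge [-1, 8] + [6, 14] -> [-1, 6, 8, 14]


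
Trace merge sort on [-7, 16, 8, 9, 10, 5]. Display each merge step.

Divide and conquer:
  Merge [16] + [8] -> [8, 16]
  Merge [-7] + [8, 16] -> [-7, 8, 16]
  Merge [10] + [5] -> [5, 10]
  Merge [9] + [5, 10] -> [5, 9, 10]
  Merge [-7, 8, 16] + [5, 9, 10] -> [-7, 5, 8, 9, 10, 16]


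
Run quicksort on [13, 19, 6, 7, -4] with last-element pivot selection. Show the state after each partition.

Partition 1: pivot=-4 at index 0 -> [-4, 19, 6, 7, 13]
Partition 2: pivot=13 at index 3 -> [-4, 6, 7, 13, 19]
Partition 3: pivot=7 at index 2 -> [-4, 6, 7, 13, 19]


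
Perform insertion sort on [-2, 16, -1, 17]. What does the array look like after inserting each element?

First element -2 is already 'sorted'
Insert 16: shifted 0 elements -> [-2, 16, -1, 17]
Insert -1: shifted 1 elements -> [-2, -1, 16, 17]
Insert 17: shifted 0 elements -> [-2, -1, 16, 17]


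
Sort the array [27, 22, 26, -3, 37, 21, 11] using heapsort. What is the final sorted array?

Build heap: [37, 27, 26, -3, 22, 21, 11]
Extract 37: [27, 22, 26, -3, 11, 21, 37]
Extract 27: [26, 22, 21, -3, 11, 27, 37]
Extract 26: [22, 11, 21, -3, 26, 27, 37]
Extract 22: [21, 11, -3, 22, 26, 27, 37]
Extract 21: [11, -3, 21, 22, 26, 27, 37]
Extract 11: [-3, 11, 21, 22, 26, 27, 37]


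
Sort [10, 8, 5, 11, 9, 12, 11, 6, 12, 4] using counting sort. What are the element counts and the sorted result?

Count array: [0, 0, 0, 0, 1, 1, 1, 0, 1, 1, 1, 2, 2]
(count[i] = number of elements equal to i)
Cumulative count: [0, 0, 0, 0, 1, 2, 3, 3, 4, 5, 6, 8, 10]
Sorted: [4, 5, 6, 8, 9, 10, 11, 11, 12, 12]


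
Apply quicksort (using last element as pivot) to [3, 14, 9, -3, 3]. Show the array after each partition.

Partition 1: pivot=3 at index 2 -> [3, -3, 3, 14, 9]
Partition 2: pivot=-3 at index 0 -> [-3, 3, 3, 14, 9]
Partition 3: pivot=9 at index 3 -> [-3, 3, 3, 9, 14]


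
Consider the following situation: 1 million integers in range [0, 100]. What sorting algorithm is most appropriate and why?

Best choice: Counting sort
Reason: O(n + k) where k=100 is small; linear time beats O(n log n)


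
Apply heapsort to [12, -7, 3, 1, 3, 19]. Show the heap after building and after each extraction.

Build heap: [19, 3, 12, 1, -7, 3]
Extract 19: [12, 3, 3, 1, -7, 19]
Extract 12: [3, 1, 3, -7, 12, 19]
Extract 3: [3, 1, -7, 3, 12, 19]
Extract 3: [1, -7, 3, 3, 12, 19]
Extract 1: [-7, 1, 3, 3, 12, 19]


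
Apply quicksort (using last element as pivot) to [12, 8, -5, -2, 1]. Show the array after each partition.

Partition 1: pivot=1 at index 2 -> [-5, -2, 1, 8, 12]
Partition 2: pivot=-2 at index 1 -> [-5, -2, 1, 8, 12]
Partition 3: pivot=12 at index 4 -> [-5, -2, 1, 8, 12]


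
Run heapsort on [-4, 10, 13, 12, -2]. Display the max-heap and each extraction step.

Build heap: [13, 12, -4, 10, -2]
Extract 13: [12, 10, -4, -2, 13]
Extract 12: [10, -2, -4, 12, 13]
Extract 10: [-2, -4, 10, 12, 13]
Extract -2: [-4, -2, 10, 12, 13]


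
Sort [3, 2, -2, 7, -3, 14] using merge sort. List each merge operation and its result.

Divide and conquer:
  Merge [2] + [-2] -> [-2, 2]
  Merge [3] + [-2, 2] -> [-2, 2, 3]
  Merge [-3] + [14] -> [-3, 14]
  Merge [7] + [-3, 14] -> [-3, 7, 14]
  Merge [-2, 2, 3] + [-3, 7, 14] -> [-3, -2, 2, 3, 7, 14]


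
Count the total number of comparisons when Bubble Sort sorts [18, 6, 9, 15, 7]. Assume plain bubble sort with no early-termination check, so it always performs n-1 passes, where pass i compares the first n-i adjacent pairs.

Pass 1: compare adjacent pairs (0,1)..(3,4) = 4 comparison(s), 4 swap(s) -> [6, 9, 15, 7, 18]
Pass 2: compare adjacent pairs (0,1)..(2,3) = 3 comparison(s), 1 swap(s) -> [6, 9, 7, 15, 18]
Pass 3: compare adjacent pairs (0,1)..(1,2) = 2 comparison(s), 1 swap(s) -> [6, 7, 9, 15, 18]
Pass 4: compare adjacent pairs (0,1)..(0,1) = 1 comparison(s), 0 swap(s) -> [6, 7, 9, 15, 18]
Total comparisons: 4 + 3 + 2 + 1 = 10


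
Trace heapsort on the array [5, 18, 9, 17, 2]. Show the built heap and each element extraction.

Build heap: [18, 17, 9, 5, 2]
Extract 18: [17, 5, 9, 2, 18]
Extract 17: [9, 5, 2, 17, 18]
Extract 9: [5, 2, 9, 17, 18]
Extract 5: [2, 5, 9, 17, 18]


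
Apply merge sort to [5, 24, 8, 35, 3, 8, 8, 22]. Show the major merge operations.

Divide and conquer:
  Merge [5] + [24] -> [5, 24]
  Merge [8] + [35] -> [8, 35]
  Merge [5, 24] + [8, 35] -> [5, 8, 24, 35]
  Merge [3] + [8] -> [3, 8]
  Merge [8] + [22] -> [8, 22]
  Merge [3, 8] + [8, 22] -> [3, 8, 8, 22]
  Merge [5, 8, 24, 35] + [3, 8, 8, 22] -> [3, 5, 8, 8, 8, 22, 24, 35]


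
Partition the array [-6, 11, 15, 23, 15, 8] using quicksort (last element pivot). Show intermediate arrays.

Partition 1: pivot=8 at index 1 -> [-6, 8, 15, 23, 15, 11]
Partition 2: pivot=11 at index 2 -> [-6, 8, 11, 23, 15, 15]
Partition 3: pivot=15 at index 4 -> [-6, 8, 11, 15, 15, 23]


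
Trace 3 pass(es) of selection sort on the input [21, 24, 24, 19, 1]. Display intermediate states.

Pass 1: Select minimum 1 at index 4, swap -> [1, 24, 24, 19, 21]
Pass 2: Select minimum 19 at index 3, swap -> [1, 19, 24, 24, 21]
Pass 3: Select minimum 21 at index 4, swap -> [1, 19, 21, 24, 24]


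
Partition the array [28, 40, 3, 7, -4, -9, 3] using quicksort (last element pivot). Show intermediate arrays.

Partition 1: pivot=3 at index 3 -> [3, -4, -9, 3, 40, 28, 7]
Partition 2: pivot=-9 at index 0 -> [-9, -4, 3, 3, 40, 28, 7]
Partition 3: pivot=3 at index 2 -> [-9, -4, 3, 3, 40, 28, 7]
Partition 4: pivot=7 at index 4 -> [-9, -4, 3, 3, 7, 28, 40]
Partition 5: pivot=40 at index 6 -> [-9, -4, 3, 3, 7, 28, 40]


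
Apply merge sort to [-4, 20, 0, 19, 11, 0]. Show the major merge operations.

Divide and conquer:
  Merge [20] + [0] -> [0, 20]
  Merge [-4] + [0, 20] -> [-4, 0, 20]
  Merge [11] + [0] -> [0, 11]
  Merge [19] + [0, 11] -> [0, 11, 19]
  Merge [-4, 0, 20] + [0, 11, 19] -> [-4, 0, 0, 11, 19, 20]


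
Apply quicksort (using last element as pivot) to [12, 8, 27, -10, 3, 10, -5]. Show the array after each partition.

Partition 1: pivot=-5 at index 1 -> [-10, -5, 27, 12, 3, 10, 8]
Partition 2: pivot=8 at index 3 -> [-10, -5, 3, 8, 27, 10, 12]
Partition 3: pivot=12 at index 5 -> [-10, -5, 3, 8, 10, 12, 27]


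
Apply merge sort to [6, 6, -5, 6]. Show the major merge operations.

Divide and conquer:
  Merge [6] + [6] -> [6, 6]
  Merge [-5] + [6] -> [-5, 6]
  Merge [6, 6] + [-5, 6] -> [-5, 6, 6, 6]


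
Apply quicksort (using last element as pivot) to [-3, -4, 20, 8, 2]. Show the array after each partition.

Partition 1: pivot=2 at index 2 -> [-3, -4, 2, 8, 20]
Partition 2: pivot=-4 at index 0 -> [-4, -3, 2, 8, 20]
Partition 3: pivot=20 at index 4 -> [-4, -3, 2, 8, 20]


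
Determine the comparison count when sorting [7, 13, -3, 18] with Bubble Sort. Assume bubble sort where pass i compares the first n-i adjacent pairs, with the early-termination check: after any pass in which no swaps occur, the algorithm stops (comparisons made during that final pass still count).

Pass 1: compare adjacent pairs (0,1)..(2,3) = 3 comparison(s), 1 swap(s) -> [7, -3, 13, 18]
Pass 2: compare adjacent pairs (0,1)..(1,2) = 2 comparison(s), 1 swap(s) -> [-3, 7, 13, 18]
Pass 3: compare adjacent pairs (0,1)..(0,1) = 1 comparison(s), 0 swap(s) -> [-3, 7, 13, 18]
No swaps in this pass, so bubble sort stops here.
Total comparisons: 3 + 2 + 1 = 6


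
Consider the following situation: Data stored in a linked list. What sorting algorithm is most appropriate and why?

Best choice: Merge sort
Reason: Merge sort doesn't require random access; can be done in O(1) extra space for linked lists


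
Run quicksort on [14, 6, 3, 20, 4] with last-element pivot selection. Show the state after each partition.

Partition 1: pivot=4 at index 1 -> [3, 4, 14, 20, 6]
Partition 2: pivot=6 at index 2 -> [3, 4, 6, 20, 14]
Partition 3: pivot=14 at index 3 -> [3, 4, 6, 14, 20]


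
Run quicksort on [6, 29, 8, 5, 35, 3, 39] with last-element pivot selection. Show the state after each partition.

Partition 1: pivot=39 at index 6 -> [6, 29, 8, 5, 35, 3, 39]
Partition 2: pivot=3 at index 0 -> [3, 29, 8, 5, 35, 6, 39]
Partition 3: pivot=6 at index 2 -> [3, 5, 6, 29, 35, 8, 39]
Partition 4: pivot=8 at index 3 -> [3, 5, 6, 8, 35, 29, 39]
Partition 5: pivot=29 at index 4 -> [3, 5, 6, 8, 29, 35, 39]


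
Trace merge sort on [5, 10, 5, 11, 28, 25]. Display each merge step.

Divide and conquer:
  Merge [10] + [5] -> [5, 10]
  Merge [5] + [5, 10] -> [5, 5, 10]
  Merge [28] + [25] -> [25, 28]
  Merge [11] + [25, 28] -> [11, 25, 28]
  Merge [5, 5, 10] + [11, 25, 28] -> [5, 5, 10, 11, 25, 28]


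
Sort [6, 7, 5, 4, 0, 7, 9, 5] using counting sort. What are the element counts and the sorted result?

Count array: [1, 0, 0, 0, 1, 2, 1, 2, 0, 1]
(count[i] = number of elements equal to i)
Cumulative count: [1, 1, 1, 1, 2, 4, 5, 7, 7, 8]
Sorted: [0, 4, 5, 5, 6, 7, 7, 9]


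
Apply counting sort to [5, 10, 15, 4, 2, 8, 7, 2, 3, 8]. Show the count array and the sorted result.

Count array: [0, 0, 2, 1, 1, 1, 0, 1, 2, 0, 1, 0, 0, 0, 0, 1]
(count[i] = number of elements equal to i)
Cumulative count: [0, 0, 2, 3, 4, 5, 5, 6, 8, 8, 9, 9, 9, 9, 9, 10]
Sorted: [2, 2, 3, 4, 5, 7, 8, 8, 10, 15]


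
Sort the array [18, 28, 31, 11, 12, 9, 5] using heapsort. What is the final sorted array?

Build heap: [31, 28, 18, 11, 12, 9, 5]
Extract 31: [28, 12, 18, 11, 5, 9, 31]
Extract 28: [18, 12, 9, 11, 5, 28, 31]
Extract 18: [12, 11, 9, 5, 18, 28, 31]
Extract 12: [11, 5, 9, 12, 18, 28, 31]
Extract 11: [9, 5, 11, 12, 18, 28, 31]
Extract 9: [5, 9, 11, 12, 18, 28, 31]


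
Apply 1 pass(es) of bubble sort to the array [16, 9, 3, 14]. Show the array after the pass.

After pass 1: [9, 3, 14, 16] (3 swaps)
Total swaps: 3


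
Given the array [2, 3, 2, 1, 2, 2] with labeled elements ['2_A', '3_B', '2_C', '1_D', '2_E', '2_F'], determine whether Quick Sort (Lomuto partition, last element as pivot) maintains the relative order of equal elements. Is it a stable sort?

Trace Quick Sort on the labeled array (the key is the number; the letter only tracks identity):
  Partition indices 0..5 around pivot 2_F -> [2_A, 2_C, 1_D, 2_E, 2_F, 3_B]
  Partition indices 0..3 around pivot 2_E -> [2_A, 2_C, 1_D, 2_E, 2_F, 3_B]
  Partition indices 0..2 around pivot 1_D -> [1_D, 2_C, 2_A, 2_E, 2_F, 3_B]
  Partition indices 1..2 around pivot 2_A -> [1_D, 2_C, 2_A, 2_E, 2_F, 3_B]
Final order: [1_D, 2_C, 2_A, 2_E, 2_F, 3_B]
Equal keys:
  value 2: originally 2_A, 2_C, 2_E, 2_F; after sorting 2_C, 2_A, 2_E, 2_F -> order changed
Equal keys were reordered, so Quick Sort is not stable: partition swaps elements across long distances and can reorder equal keys. (One such input is enough; an unstable sort may happen to preserve order on other inputs, but it gives no guarantee.)
Answer: Not stable


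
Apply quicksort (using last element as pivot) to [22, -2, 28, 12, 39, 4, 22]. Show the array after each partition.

Partition 1: pivot=22 at index 4 -> [22, -2, 12, 4, 22, 28, 39]
Partition 2: pivot=4 at index 1 -> [-2, 4, 12, 22, 22, 28, 39]
Partition 3: pivot=22 at index 3 -> [-2, 4, 12, 22, 22, 28, 39]
Partition 4: pivot=39 at index 6 -> [-2, 4, 12, 22, 22, 28, 39]


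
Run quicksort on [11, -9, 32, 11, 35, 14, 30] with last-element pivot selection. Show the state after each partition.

Partition 1: pivot=30 at index 4 -> [11, -9, 11, 14, 30, 32, 35]
Partition 2: pivot=14 at index 3 -> [11, -9, 11, 14, 30, 32, 35]
Partition 3: pivot=11 at index 2 -> [11, -9, 11, 14, 30, 32, 35]
Partition 4: pivot=-9 at index 0 -> [-9, 11, 11, 14, 30, 32, 35]
Partition 5: pivot=35 at index 6 -> [-9, 11, 11, 14, 30, 32, 35]


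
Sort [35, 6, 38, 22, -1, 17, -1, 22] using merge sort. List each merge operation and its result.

Divide and conquer:
  Merge [35] + [6] -> [6, 35]
  Merge [38] + [22] -> [22, 38]
  Merge [6, 35] + [22, 38] -> [6, 22, 35, 38]
  Merge [-1] + [17] -> [-1, 17]
  Merge [-1] + [22] -> [-1, 22]
  Merge [-1, 17] + [-1, 22] -> [-1, -1, 17, 22]
  Merge [6, 22, 35, 38] + [-1, -1, 17, 22] -> [-1, -1, 6, 17, 22, 22, 35, 38]


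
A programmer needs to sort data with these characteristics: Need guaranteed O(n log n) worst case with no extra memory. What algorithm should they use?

Best choice: Heapsort
Reason: Heapsort is O(n log n) worst case and sorts in-place; quicksort can degrade to O(n^2)


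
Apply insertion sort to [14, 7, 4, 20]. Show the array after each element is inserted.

First element 14 is already 'sorted'
Insert 7: shifted 1 elements -> [7, 14, 4, 20]
Insert 4: shifted 2 elements -> [4, 7, 14, 20]
Insert 20: shifted 0 elements -> [4, 7, 14, 20]


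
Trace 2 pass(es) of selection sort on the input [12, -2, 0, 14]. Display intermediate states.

Pass 1: Select minimum -2 at index 1, swap -> [-2, 12, 0, 14]
Pass 2: Select minimum 0 at index 2, swap -> [-2, 0, 12, 14]


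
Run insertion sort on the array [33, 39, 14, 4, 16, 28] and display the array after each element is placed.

First element 33 is already 'sorted'
Insert 39: shifted 0 elements -> [33, 39, 14, 4, 16, 28]
Insert 14: shifted 2 elements -> [14, 33, 39, 4, 16, 28]
Insert 4: shifted 3 elements -> [4, 14, 33, 39, 16, 28]
Insert 16: shifted 2 elements -> [4, 14, 16, 33, 39, 28]
Insert 28: shifted 2 elements -> [4, 14, 16, 28, 33, 39]


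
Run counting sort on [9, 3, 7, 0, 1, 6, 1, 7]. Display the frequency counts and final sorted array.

Count array: [1, 2, 0, 1, 0, 0, 1, 2, 0, 1]
(count[i] = number of elements equal to i)
Cumulative count: [1, 3, 3, 4, 4, 4, 5, 7, 7, 8]
Sorted: [0, 1, 1, 3, 6, 7, 7, 9]


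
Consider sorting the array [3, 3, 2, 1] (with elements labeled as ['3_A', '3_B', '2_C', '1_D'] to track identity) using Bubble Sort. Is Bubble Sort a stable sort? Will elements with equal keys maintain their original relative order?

Trace Bubble Sort on the labeled array (the key is the number; the letter only tracks identity):
  After pass 1: [3_A, 2_C, 1_D, 3_B]
  After pass 2: [2_C, 1_D, 3_A, 3_B]
  After pass 3: [1_D, 2_C, 3_A, 3_B]
Final order: [1_D, 2_C, 3_A, 3_B]
Equal keys:
  value 3: originally 3_A, 3_B; after sorting 3_A, 3_B -> order preserved
All equal keys kept their original relative order. Bubble Sort is stable: it only swaps adjacent elements when the left one is strictly greater, so equal keys never move past each other.
Answer: Stable


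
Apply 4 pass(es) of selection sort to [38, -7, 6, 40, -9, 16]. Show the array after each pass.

Pass 1: Select minimum -9 at index 4, swap -> [-9, -7, 6, 40, 38, 16]
Pass 2: Select minimum -7 at index 1, swap -> [-9, -7, 6, 40, 38, 16]
Pass 3: Select minimum 6 at index 2, swap -> [-9, -7, 6, 40, 38, 16]
Pass 4: Select minimum 16 at index 5, swap -> [-9, -7, 6, 16, 38, 40]


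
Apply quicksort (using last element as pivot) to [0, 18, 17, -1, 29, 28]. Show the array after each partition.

Partition 1: pivot=28 at index 4 -> [0, 18, 17, -1, 28, 29]
Partition 2: pivot=-1 at index 0 -> [-1, 18, 17, 0, 28, 29]
Partition 3: pivot=0 at index 1 -> [-1, 0, 17, 18, 28, 29]
Partition 4: pivot=18 at index 3 -> [-1, 0, 17, 18, 28, 29]


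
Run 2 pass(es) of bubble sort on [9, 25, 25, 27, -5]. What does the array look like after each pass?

After pass 1: [9, 25, 25, -5, 27] (1 swaps)
After pass 2: [9, 25, -5, 25, 27] (1 swaps)
Total swaps: 2


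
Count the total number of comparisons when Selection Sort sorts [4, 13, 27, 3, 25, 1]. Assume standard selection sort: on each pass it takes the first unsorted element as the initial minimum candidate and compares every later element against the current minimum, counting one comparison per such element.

Pass 1: scan indices 1..5 for the minimum = 5 comparison(s); min is 1, place at index 0 -> [1, 13, 27, 3, 25, 4]
Pass 2: scan indices 2..5 for the minimum = 4 comparison(s); min is 3, place at index 1 -> [1, 3, 27, 13, 25, 4]
Pass 3: scan indices 3..5 for the minimum = 3 comparison(s); min is 4, place at index 2 -> [1, 3, 4, 13, 25, 27]
Pass 4: scan indices 4..5 for the minimum = 2 comparison(s); min is 13, place at index 3 -> [1, 3, 4, 13, 25, 27]
Pass 5: scan indices 5..5 for the minimum = 1 comparison(s); min is 25, place at index 4 -> [1, 3, 4, 13, 25, 27]
Selection sort always scans the whole unsorted suffix, so the count is (n-1) + (n-2) + ... + 1 = n(n-1)/2 = 6*5/2 = 15 regardless of the input order.
Total comparisons: 5 + 4 + 3 + 2 + 1 = 15


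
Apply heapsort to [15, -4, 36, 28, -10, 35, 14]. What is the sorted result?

Build heap: [36, 28, 35, -4, -10, 15, 14]
Extract 36: [35, 28, 15, -4, -10, 14, 36]
Extract 35: [28, 14, 15, -4, -10, 35, 36]
Extract 28: [15, 14, -10, -4, 28, 35, 36]
Extract 15: [14, -4, -10, 15, 28, 35, 36]
Extract 14: [-4, -10, 14, 15, 28, 35, 36]
Extract -4: [-10, -4, 14, 15, 28, 35, 36]


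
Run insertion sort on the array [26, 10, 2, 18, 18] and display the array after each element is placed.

First element 26 is already 'sorted'
Insert 10: shifted 1 elements -> [10, 26, 2, 18, 18]
Insert 2: shifted 2 elements -> [2, 10, 26, 18, 18]
Insert 18: shifted 1 elements -> [2, 10, 18, 26, 18]
Insert 18: shifted 1 elements -> [2, 10, 18, 18, 26]


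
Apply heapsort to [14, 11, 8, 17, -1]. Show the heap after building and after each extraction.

Build heap: [17, 14, 8, 11, -1]
Extract 17: [14, 11, 8, -1, 17]
Extract 14: [11, -1, 8, 14, 17]
Extract 11: [8, -1, 11, 14, 17]
Extract 8: [-1, 8, 11, 14, 17]


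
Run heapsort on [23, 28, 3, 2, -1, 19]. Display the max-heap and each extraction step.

Build heap: [28, 23, 19, 2, -1, 3]
Extract 28: [23, 3, 19, 2, -1, 28]
Extract 23: [19, 3, -1, 2, 23, 28]
Extract 19: [3, 2, -1, 19, 23, 28]
Extract 3: [2, -1, 3, 19, 23, 28]
Extract 2: [-1, 2, 3, 19, 23, 28]


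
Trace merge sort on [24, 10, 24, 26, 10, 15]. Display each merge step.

Divide and conquer:
  Merge [10] + [24] -> [10, 24]
  Merge [24] + [10, 24] -> [10, 24, 24]
  Merge [10] + [15] -> [10, 15]
  Merge [26] + [10, 15] -> [10, 15, 26]
  Merge [10, 24, 24] + [10, 15, 26] -> [10, 10, 15, 24, 24, 26]


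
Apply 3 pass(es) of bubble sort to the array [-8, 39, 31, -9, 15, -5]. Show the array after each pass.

After pass 1: [-8, 31, -9, 15, -5, 39] (4 swaps)
After pass 2: [-8, -9, 15, -5, 31, 39] (3 swaps)
After pass 3: [-9, -8, -5, 15, 31, 39] (2 swaps)
Total swaps: 9


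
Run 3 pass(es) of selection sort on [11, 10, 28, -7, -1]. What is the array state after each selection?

Pass 1: Select minimum -7 at index 3, swap -> [-7, 10, 28, 11, -1]
Pass 2: Select minimum -1 at index 4, swap -> [-7, -1, 28, 11, 10]
Pass 3: Select minimum 10 at index 4, swap -> [-7, -1, 10, 11, 28]


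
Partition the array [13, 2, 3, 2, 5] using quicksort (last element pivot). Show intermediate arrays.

Partition 1: pivot=5 at index 3 -> [2, 3, 2, 5, 13]
Partition 2: pivot=2 at index 1 -> [2, 2, 3, 5, 13]


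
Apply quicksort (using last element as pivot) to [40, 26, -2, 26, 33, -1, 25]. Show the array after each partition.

Partition 1: pivot=25 at index 2 -> [-2, -1, 25, 26, 33, 26, 40]
Partition 2: pivot=-1 at index 1 -> [-2, -1, 25, 26, 33, 26, 40]
Partition 3: pivot=40 at index 6 -> [-2, -1, 25, 26, 33, 26, 40]
Partition 4: pivot=26 at index 4 -> [-2, -1, 25, 26, 26, 33, 40]


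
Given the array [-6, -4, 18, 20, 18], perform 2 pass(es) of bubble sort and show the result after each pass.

After pass 1: [-6, -4, 18, 18, 20] (1 swaps)
After pass 2: [-6, -4, 18, 18, 20] (0 swaps)
Total swaps: 1


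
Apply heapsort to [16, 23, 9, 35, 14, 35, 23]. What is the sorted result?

Build heap: [35, 23, 35, 16, 14, 9, 23]
Extract 35: [35, 23, 23, 16, 14, 9, 35]
Extract 35: [23, 16, 23, 9, 14, 35, 35]
Extract 23: [23, 16, 14, 9, 23, 35, 35]
Extract 23: [16, 9, 14, 23, 23, 35, 35]
Extract 16: [14, 9, 16, 23, 23, 35, 35]
Extract 14: [9, 14, 16, 23, 23, 35, 35]


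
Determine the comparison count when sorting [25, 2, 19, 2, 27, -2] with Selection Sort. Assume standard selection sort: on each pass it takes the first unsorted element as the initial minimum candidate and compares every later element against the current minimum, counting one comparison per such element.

Pass 1: scan indices 1..5 for the minimum = 5 comparison(s); min is -2, place at index 0 -> [-2, 2, 19, 2, 27, 25]
Pass 2: scan indices 2..5 for the minimum = 4 comparison(s); min is 2, place at index 1 -> [-2, 2, 19, 2, 27, 25]
Pass 3: scan indices 3..5 for the minimum = 3 comparison(s); min is 2, place at index 2 -> [-2, 2, 2, 19, 27, 25]
Pass 4: scan indices 4..5 for the minimum = 2 comparison(s); min is 19, place at index 3 -> [-2, 2, 2, 19, 27, 25]
Pass 5: scan indices 5..5 for the minimum = 1 comparison(s); min is 25, place at index 4 -> [-2, 2, 2, 19, 25, 27]
Selection sort always scans the whole unsorted suffix, so the count is (n-1) + (n-2) + ... + 1 = n(n-1)/2 = 6*5/2 = 15 regardless of the input order.
Total comparisons: 5 + 4 + 3 + 2 + 1 = 15
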